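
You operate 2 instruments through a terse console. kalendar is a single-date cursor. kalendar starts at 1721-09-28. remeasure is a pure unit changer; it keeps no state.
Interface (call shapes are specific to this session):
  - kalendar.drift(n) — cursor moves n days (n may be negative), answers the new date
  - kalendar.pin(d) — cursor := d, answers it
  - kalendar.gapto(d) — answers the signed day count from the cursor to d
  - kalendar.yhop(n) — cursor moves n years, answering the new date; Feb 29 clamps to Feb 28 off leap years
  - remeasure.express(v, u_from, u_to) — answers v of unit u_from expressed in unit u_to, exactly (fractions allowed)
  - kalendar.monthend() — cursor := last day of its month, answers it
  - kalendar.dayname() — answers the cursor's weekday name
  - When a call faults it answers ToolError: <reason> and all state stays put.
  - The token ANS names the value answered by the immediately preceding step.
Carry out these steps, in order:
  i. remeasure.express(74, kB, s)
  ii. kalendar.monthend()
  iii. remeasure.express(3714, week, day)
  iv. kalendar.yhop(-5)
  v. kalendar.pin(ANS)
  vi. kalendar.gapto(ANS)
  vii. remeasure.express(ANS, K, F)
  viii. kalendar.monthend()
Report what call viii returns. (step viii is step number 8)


// express(v='74', u_from='kB', u_to='s') ~> ToolError: incompatible units
// monthend() ~> 1721-09-30
// express(v='3714', u_from='week', u_to='day') ~> 25998
// yhop(n='-5') ~> 1716-09-30
// pin(d='ANS') ~> 1716-09-30
// gapto(d='ANS') ~> 0
// express(v='ANS', u_from='K', u_to='F') ~> -45967/100
// monthend() ~> 1716-09-30

Answer: 1716-09-30


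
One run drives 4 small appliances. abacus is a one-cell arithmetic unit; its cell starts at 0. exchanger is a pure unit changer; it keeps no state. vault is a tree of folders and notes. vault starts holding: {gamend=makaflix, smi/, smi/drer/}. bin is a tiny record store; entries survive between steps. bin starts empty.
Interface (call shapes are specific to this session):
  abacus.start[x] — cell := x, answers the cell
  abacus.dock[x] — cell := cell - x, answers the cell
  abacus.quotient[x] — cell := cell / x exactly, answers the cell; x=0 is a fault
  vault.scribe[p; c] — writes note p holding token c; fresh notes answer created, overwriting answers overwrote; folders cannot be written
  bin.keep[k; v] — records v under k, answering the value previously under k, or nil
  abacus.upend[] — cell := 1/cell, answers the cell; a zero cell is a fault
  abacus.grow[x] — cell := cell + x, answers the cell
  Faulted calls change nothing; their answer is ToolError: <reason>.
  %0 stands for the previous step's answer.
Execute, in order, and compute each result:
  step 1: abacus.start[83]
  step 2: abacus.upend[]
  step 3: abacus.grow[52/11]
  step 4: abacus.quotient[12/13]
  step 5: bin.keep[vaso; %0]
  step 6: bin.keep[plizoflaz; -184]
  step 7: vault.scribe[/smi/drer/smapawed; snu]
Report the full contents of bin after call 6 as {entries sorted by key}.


Answer: {plizoflaz=-184, vaso=56251/10956}

Derivation:
$ abacus.start 83
[out] 83
$ abacus.upend
[out] 1/83
$ abacus.grow 52/11
[out] 4327/913
$ abacus.quotient 12/13
[out] 56251/10956
$ bin.keep vaso %0
[out] nil
$ bin.keep plizoflaz -184
[out] nil
$ vault.scribe /smi/drer/smapawed snu
[out] created


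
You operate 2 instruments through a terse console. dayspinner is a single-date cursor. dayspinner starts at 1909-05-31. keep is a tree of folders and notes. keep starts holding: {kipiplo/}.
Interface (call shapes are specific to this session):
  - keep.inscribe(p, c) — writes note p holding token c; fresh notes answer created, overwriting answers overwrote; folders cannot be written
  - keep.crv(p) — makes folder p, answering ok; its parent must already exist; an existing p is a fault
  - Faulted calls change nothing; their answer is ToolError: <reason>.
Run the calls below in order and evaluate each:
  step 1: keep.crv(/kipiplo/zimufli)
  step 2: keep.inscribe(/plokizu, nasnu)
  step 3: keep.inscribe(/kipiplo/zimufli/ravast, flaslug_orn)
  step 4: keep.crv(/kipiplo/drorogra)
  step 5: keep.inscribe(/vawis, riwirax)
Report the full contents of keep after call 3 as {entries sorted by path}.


Answer: {kipiplo/, kipiplo/zimufli/, kipiplo/zimufli/ravast=flaslug_orn, plokizu=nasnu}

Derivation:
==> keep.crv(p='/kipiplo/zimufli')
<== ok
==> keep.inscribe(p='/plokizu', c='nasnu')
<== created
==> keep.inscribe(p='/kipiplo/zimufli/ravast', c='flaslug_orn')
<== created
==> keep.crv(p='/kipiplo/drorogra')
<== ok
==> keep.inscribe(p='/vawis', c='riwirax')
<== created


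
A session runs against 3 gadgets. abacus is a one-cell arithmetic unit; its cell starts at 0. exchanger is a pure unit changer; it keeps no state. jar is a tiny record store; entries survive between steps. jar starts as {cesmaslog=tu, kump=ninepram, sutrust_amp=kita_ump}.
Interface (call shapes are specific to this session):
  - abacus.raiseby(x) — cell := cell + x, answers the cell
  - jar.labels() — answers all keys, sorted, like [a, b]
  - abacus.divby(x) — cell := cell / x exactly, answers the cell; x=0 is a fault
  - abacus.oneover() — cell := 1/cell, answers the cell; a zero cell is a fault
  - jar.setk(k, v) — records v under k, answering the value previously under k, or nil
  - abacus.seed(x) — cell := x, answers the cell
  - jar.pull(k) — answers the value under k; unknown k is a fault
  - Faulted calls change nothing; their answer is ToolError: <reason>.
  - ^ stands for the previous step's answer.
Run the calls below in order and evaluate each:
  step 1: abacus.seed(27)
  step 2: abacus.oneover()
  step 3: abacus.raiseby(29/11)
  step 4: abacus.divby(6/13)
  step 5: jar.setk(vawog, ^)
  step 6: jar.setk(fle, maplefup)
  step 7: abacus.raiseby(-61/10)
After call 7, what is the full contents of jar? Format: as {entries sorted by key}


Answer: {cesmaslog=tu, fle=maplefup, kump=ninepram, sutrust_amp=kita_ump, vawog=5161/891}

Derivation:
Do: abacus.seed[x='27']
See: 27
Do: abacus.oneover[]
See: 1/27
Do: abacus.raiseby[x='29/11']
See: 794/297
Do: abacus.divby[x='6/13']
See: 5161/891
Do: jar.setk[k='vawog'; v='^']
See: nil
Do: jar.setk[k='fle'; v='maplefup']
See: nil
Do: abacus.raiseby[x='-61/10']
See: -2741/8910


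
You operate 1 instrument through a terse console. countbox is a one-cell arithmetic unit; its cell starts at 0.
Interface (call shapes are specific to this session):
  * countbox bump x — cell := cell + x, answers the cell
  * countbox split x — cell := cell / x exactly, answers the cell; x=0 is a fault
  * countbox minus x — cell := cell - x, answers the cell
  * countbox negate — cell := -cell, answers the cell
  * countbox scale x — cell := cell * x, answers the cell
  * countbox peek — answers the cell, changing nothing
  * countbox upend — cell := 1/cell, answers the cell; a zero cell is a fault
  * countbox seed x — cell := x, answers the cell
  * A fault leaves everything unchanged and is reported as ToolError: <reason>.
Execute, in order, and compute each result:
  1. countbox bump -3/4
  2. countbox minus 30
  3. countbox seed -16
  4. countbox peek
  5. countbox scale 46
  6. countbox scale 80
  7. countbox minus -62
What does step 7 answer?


Answer: -58818

Derivation:
I invoke countbox bump(-3/4), — result: -3/4.
Using countbox minus(30), which returns -123/4.
I run countbox seed(-16), yielding -16.
Invoking countbox peek(), — result: -16.
Using countbox scale(46), and get -736.
I use countbox scale(80), giving -58880.
Using countbox minus(-62), — result: -58818.


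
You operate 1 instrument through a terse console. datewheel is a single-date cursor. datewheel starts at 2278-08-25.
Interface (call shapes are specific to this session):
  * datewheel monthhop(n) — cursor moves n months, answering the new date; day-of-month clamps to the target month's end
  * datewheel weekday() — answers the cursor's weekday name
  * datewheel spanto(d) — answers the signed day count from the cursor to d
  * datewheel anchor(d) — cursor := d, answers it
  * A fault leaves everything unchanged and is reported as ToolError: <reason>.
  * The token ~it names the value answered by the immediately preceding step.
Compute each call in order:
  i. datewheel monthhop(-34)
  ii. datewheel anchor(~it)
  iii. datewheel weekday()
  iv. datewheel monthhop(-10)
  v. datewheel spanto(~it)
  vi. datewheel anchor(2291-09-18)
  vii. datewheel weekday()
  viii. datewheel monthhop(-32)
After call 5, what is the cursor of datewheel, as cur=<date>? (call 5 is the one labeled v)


Answer: cur=2274-12-25

Derivation:
> datewheel monthhop n=-34
  2275-10-25
> datewheel anchor d=~it
  2275-10-25
> datewheel weekday
  Monday
> datewheel monthhop n=-10
  2274-12-25
> datewheel spanto d=~it
  0
> datewheel anchor d=2291-09-18
  2291-09-18
> datewheel weekday
  Friday
> datewheel monthhop n=-32
  2289-01-18


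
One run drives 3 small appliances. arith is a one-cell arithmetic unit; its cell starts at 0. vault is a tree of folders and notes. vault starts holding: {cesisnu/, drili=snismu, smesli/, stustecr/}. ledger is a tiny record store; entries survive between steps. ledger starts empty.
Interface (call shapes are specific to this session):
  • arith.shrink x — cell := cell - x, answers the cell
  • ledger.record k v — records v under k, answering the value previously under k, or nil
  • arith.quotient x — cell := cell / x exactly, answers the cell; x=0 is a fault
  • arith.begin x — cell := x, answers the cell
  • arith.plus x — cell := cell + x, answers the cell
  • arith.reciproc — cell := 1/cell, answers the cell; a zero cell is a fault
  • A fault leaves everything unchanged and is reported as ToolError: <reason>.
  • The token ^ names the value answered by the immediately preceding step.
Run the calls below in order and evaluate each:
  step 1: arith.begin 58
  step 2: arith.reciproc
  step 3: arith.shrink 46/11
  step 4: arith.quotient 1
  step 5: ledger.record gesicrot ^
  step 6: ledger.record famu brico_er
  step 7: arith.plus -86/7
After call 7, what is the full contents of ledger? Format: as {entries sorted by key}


Answer: {famu=brico_er, gesicrot=-2657/638}

Derivation:
I try begin using 58: 58.
Invoking reciproc(), → 1/58.
I use shrink using 46/11, — result: -2657/638.
Using quotient using 1, yielding -2657/638.
I invoke record using gesicrot, ^, — result: nil.
I try record using famu, brico_er, yielding nil.
Next I call plus using -86/7, giving -73467/4466.


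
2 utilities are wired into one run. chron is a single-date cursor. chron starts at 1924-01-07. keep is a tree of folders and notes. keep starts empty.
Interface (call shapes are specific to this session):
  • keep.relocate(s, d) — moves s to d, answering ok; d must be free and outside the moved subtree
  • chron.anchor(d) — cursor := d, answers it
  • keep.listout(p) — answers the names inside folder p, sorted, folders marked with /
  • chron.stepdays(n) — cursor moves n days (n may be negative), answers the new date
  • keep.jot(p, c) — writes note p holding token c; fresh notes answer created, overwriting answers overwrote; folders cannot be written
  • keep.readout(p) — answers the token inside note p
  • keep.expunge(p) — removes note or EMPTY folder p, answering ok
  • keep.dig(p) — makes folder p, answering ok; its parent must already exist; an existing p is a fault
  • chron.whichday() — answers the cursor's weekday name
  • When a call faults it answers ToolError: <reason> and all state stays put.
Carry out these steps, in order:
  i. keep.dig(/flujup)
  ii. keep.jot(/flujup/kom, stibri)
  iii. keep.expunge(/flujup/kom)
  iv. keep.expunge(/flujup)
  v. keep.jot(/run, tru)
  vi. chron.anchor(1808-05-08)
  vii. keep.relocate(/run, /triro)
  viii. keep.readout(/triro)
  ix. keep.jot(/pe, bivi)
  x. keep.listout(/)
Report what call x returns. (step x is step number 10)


Answer: [pe, triro]

Derivation:
I call keep.dig using p='/flujup', and see ok.
Invoking keep.jot using p='/flujup/kom', c='stibri', giving created.
Invoking keep.expunge using p='/flujup/kom', giving ok.
I call keep.expunge using p='/flujup': ok.
Using keep.jot using p='/run', c='tru', and get created.
Using chron.anchor using d='1808-05-08', giving 1808-05-08.
I call keep.relocate using s='/run', d='/triro', and get ok.
I try keep.readout using p='/triro', and get tru.
I call keep.jot using p='/pe', c='bivi', — result: created.
Next I call keep.listout using p='/', which returns [pe, triro].


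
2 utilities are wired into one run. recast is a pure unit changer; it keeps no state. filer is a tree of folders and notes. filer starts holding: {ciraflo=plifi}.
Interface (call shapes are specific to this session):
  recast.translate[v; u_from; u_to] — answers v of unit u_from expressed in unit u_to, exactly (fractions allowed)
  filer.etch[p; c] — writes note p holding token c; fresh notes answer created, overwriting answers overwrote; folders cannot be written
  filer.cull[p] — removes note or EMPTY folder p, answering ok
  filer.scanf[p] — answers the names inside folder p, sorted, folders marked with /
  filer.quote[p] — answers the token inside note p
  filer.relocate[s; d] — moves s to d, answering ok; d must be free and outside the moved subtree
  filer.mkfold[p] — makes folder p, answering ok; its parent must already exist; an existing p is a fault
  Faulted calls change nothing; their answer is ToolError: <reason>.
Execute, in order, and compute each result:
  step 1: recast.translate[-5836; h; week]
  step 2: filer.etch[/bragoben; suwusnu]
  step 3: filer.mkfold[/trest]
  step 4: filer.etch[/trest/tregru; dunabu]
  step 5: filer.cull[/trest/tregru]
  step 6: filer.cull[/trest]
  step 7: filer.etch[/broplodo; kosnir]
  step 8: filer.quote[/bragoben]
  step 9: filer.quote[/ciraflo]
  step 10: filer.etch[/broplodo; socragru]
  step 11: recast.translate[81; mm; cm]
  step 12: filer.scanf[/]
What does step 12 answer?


I try translate on v→-5836, u_from→h, u_to→week, — result: -1459/42.
Next I call etch on p→/bragoben, c→suwusnu, → created.
Then mkfold on p→/trest, and see ok.
Invoking etch on p→/trest/tregru, c→dunabu: created.
I call cull on p→/trest/tregru, and observe ok.
I run cull on p→/trest: ok.
Invoking etch on p→/broplodo, c→kosnir, — result: created.
Now I run quote on p→/bragoben, and see suwusnu.
I invoke quote on p→/ciraflo, which returns plifi.
Now I run etch on p→/broplodo, c→socragru, and observe overwrote.
Invoking translate on v→81, u_from→mm, u_to→cm, which returns 81/10.
Next I call scanf on p→/, which returns [bragoben, broplodo, ciraflo].

Answer: [bragoben, broplodo, ciraflo]


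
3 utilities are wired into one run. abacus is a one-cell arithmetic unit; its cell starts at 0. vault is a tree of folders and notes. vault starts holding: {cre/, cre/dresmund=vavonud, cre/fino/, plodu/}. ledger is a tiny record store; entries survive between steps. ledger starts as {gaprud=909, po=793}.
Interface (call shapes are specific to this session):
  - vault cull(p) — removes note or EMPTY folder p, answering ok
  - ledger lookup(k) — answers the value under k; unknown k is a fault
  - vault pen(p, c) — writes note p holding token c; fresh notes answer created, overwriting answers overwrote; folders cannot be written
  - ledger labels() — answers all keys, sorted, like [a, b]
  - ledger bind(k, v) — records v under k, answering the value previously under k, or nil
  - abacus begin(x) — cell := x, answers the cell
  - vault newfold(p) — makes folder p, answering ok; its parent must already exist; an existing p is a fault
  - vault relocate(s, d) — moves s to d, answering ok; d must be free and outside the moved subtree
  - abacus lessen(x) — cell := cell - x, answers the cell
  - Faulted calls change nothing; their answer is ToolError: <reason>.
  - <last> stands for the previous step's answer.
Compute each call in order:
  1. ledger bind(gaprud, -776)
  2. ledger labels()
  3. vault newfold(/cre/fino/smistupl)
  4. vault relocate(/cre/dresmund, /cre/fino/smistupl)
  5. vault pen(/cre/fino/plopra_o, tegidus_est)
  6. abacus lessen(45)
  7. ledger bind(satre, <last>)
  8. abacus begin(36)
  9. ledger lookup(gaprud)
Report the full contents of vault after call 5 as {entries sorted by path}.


Act: ledger bind[k='gaprud'; v='-776']
Obs: 909
Act: ledger labels[]
Obs: [gaprud, po]
Act: vault newfold[p='/cre/fino/smistupl']
Obs: ok
Act: vault relocate[s='/cre/dresmund'; d='/cre/fino/smistupl']
Obs: ToolError: exists
Act: vault pen[p='/cre/fino/plopra_o'; c='tegidus_est']
Obs: created
Act: abacus lessen[x='45']
Obs: -45
Act: ledger bind[k='satre'; v='<last>']
Obs: nil
Act: abacus begin[x='36']
Obs: 36
Act: ledger lookup[k='gaprud']
Obs: -776

Answer: {cre/, cre/dresmund=vavonud, cre/fino/, cre/fino/plopra_o=tegidus_est, cre/fino/smistupl/, plodu/}


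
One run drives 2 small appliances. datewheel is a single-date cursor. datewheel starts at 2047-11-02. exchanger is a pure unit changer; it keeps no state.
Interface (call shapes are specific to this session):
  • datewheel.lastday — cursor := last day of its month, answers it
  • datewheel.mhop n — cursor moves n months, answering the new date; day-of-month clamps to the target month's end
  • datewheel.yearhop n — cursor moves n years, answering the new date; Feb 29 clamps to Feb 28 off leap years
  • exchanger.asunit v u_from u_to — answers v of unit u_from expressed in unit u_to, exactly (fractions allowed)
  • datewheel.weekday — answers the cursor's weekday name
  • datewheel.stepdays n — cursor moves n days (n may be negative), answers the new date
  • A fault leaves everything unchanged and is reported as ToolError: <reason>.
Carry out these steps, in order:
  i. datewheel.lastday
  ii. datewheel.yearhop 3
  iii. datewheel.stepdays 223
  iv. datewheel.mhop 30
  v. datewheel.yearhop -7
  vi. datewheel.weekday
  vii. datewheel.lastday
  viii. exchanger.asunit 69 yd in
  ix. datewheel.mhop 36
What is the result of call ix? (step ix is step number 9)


Answer: 2050-01-31

Derivation:
CALL lastday[]
RET  2047-11-30
CALL yearhop[n=3]
RET  2050-11-30
CALL stepdays[n=223]
RET  2051-07-11
CALL mhop[n=30]
RET  2054-01-11
CALL yearhop[n=-7]
RET  2047-01-11
CALL weekday[]
RET  Friday
CALL lastday[]
RET  2047-01-31
CALL asunit[v=69; u_from=yd; u_to=in]
RET  2484
CALL mhop[n=36]
RET  2050-01-31


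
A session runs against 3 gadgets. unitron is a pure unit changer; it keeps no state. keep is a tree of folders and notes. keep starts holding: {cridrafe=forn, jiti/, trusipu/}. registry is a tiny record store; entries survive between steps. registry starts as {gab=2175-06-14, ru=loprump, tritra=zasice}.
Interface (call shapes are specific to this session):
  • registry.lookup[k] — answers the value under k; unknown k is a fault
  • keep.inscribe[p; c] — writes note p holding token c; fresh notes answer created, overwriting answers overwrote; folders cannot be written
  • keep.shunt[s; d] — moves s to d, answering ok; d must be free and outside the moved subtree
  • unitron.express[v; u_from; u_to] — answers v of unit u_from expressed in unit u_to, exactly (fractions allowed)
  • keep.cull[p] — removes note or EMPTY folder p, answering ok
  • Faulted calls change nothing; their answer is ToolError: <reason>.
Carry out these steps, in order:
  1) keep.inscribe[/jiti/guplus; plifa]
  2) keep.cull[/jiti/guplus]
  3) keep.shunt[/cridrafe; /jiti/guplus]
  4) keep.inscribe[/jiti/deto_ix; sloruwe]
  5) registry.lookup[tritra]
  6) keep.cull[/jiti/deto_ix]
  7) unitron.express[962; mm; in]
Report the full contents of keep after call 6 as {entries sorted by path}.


-- keep.inscribe(p='/jiti/guplus', c='plifa') == created
-- keep.cull(p='/jiti/guplus') == ok
-- keep.shunt(s='/cridrafe', d='/jiti/guplus') == ok
-- keep.inscribe(p='/jiti/deto_ix', c='sloruwe') == created
-- registry.lookup(k='tritra') == zasice
-- keep.cull(p='/jiti/deto_ix') == ok
-- unitron.express(v='962', u_from='mm', u_to='in') == 4810/127

Answer: {jiti/, jiti/guplus=forn, trusipu/}


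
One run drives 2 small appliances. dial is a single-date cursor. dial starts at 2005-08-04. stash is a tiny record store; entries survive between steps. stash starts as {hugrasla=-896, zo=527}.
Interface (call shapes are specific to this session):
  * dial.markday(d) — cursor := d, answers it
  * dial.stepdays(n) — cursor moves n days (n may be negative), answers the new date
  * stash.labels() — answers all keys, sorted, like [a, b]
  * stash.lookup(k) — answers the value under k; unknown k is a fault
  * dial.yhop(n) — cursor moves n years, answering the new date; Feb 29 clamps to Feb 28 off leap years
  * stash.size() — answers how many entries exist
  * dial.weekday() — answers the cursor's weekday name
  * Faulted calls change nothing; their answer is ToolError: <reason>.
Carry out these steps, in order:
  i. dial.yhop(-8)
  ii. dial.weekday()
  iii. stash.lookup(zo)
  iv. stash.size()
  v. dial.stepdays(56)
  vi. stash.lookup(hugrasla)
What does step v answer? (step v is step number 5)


→ dial.yhop(n='-8')
← 1997-08-04
→ dial.weekday()
← Monday
→ stash.lookup(k='zo')
← 527
→ stash.size()
← 2
→ dial.stepdays(n='56')
← 1997-09-29
→ stash.lookup(k='hugrasla')
← -896

Answer: 1997-09-29


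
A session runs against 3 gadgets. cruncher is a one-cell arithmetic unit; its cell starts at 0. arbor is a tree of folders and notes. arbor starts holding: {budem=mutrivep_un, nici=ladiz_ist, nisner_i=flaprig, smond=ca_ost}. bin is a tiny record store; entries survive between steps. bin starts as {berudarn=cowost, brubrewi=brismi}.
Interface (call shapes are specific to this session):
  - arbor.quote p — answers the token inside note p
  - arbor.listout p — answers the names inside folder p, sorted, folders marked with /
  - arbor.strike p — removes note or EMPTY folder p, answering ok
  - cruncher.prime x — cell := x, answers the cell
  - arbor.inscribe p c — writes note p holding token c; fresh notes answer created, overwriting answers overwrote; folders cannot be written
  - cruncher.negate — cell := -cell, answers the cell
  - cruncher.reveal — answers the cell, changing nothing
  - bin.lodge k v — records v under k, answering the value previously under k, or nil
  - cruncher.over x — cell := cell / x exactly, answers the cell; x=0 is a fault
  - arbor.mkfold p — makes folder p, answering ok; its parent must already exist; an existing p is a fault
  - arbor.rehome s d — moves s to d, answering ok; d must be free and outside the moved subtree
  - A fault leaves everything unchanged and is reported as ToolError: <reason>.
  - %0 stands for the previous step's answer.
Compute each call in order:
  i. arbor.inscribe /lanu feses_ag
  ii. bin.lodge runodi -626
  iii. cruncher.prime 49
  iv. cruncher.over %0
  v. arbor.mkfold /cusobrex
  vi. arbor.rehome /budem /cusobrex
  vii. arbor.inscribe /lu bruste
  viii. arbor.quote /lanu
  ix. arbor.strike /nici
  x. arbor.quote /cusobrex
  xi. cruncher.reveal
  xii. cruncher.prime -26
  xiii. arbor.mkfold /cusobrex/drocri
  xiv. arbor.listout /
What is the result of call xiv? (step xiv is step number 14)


Answer: [budem, cusobrex/, lanu, lu, nisner_i, smond]

Derivation:
// 1. inscribe(p=/lanu, c=feses_ag) -> created
// 2. lodge(k=runodi, v=-626) -> nil
// 3. prime(x=49) -> 49
// 4. over(x=%0) -> 1
// 5. mkfold(p=/cusobrex) -> ok
// 6. rehome(s=/budem, d=/cusobrex) -> ToolError: exists
// 7. inscribe(p=/lu, c=bruste) -> created
// 8. quote(p=/lanu) -> feses_ag
// 9. strike(p=/nici) -> ok
// 10. quote(p=/cusobrex) -> ToolError: is a directory
// 11. reveal() -> 1
// 12. prime(x=-26) -> -26
// 13. mkfold(p=/cusobrex/drocri) -> ok
// 14. listout(p=/) -> [budem, cusobrex/, lanu, lu, nisner_i, smond]


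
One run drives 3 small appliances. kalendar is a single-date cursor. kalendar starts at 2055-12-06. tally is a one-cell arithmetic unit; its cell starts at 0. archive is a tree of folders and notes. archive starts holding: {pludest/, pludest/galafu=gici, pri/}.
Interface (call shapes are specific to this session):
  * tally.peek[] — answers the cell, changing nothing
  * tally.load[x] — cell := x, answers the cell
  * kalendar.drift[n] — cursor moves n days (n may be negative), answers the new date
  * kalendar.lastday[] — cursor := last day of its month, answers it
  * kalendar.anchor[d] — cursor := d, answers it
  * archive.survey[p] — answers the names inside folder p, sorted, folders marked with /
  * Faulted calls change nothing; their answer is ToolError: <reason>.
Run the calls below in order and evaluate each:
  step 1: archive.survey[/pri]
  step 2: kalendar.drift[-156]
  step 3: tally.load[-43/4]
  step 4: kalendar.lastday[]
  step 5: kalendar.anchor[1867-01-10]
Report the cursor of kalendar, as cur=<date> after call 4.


>> archive.survey(/pri)
<< []
>> kalendar.drift(-156)
<< 2055-07-03
>> tally.load(-43/4)
<< -43/4
>> kalendar.lastday()
<< 2055-07-31
>> kalendar.anchor(1867-01-10)
<< 1867-01-10

Answer: cur=2055-07-31


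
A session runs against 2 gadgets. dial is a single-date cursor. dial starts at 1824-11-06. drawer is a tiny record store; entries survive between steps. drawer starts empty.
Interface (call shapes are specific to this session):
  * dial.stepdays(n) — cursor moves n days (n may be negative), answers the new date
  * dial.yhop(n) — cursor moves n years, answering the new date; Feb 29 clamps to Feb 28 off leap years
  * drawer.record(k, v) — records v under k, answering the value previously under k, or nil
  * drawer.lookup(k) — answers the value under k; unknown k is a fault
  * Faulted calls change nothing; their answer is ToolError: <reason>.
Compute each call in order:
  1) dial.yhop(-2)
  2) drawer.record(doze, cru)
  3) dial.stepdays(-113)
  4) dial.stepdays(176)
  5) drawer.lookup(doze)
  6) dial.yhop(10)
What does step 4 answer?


Answer: 1823-01-08

Derivation:
Using yhop passing n→-2, giving 1822-11-06.
Then record passing k→doze, v→cru, giving nil.
Then stepdays passing n→-113, → 1822-07-16.
I try stepdays passing n→176, → 1823-01-08.
I call lookup passing k→doze, giving cru.
I run yhop passing n→10, and see 1833-01-08.


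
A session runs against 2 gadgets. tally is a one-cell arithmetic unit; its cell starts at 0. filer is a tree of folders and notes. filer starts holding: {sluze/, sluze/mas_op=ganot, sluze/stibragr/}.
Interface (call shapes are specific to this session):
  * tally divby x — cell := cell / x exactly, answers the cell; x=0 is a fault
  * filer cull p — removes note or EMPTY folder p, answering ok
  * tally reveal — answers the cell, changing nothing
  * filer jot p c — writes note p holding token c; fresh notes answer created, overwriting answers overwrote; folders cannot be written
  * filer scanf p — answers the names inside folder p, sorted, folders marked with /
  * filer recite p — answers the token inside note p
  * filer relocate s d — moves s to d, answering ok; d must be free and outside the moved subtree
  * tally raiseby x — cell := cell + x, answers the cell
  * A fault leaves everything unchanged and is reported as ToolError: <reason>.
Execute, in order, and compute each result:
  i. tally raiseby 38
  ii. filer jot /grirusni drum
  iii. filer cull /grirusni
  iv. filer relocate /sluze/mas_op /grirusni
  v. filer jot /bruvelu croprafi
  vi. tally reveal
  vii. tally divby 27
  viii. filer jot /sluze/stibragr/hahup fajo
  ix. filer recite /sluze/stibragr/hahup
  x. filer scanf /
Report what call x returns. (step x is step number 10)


Answer: [bruvelu, grirusni, sluze/]

Derivation:
[in] tally raiseby x=38
[out] 38
[in] filer jot p=/grirusni c=drum
[out] created
[in] filer cull p=/grirusni
[out] ok
[in] filer relocate s=/sluze/mas_op d=/grirusni
[out] ok
[in] filer jot p=/bruvelu c=croprafi
[out] created
[in] tally reveal
[out] 38
[in] tally divby x=27
[out] 38/27
[in] filer jot p=/sluze/stibragr/hahup c=fajo
[out] created
[in] filer recite p=/sluze/stibragr/hahup
[out] fajo
[in] filer scanf p=/
[out] [bruvelu, grirusni, sluze/]


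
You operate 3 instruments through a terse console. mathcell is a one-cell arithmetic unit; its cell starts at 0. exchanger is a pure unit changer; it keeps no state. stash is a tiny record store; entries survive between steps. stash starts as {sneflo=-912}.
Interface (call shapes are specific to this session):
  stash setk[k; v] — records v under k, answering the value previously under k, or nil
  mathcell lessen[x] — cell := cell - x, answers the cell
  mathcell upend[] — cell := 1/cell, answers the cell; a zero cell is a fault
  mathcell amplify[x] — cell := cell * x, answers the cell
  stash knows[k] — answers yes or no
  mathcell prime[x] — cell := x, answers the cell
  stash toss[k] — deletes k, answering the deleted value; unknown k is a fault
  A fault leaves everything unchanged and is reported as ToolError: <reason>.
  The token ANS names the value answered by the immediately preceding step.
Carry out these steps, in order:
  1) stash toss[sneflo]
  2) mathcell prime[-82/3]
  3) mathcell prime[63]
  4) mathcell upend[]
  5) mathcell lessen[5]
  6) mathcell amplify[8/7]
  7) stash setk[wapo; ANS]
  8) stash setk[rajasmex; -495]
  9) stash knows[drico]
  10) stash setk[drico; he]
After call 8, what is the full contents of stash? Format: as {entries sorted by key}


CALL stash toss[k='sneflo']
RET  -912
CALL mathcell prime[x='-82/3']
RET  -82/3
CALL mathcell prime[x='63']
RET  63
CALL mathcell upend[]
RET  1/63
CALL mathcell lessen[x='5']
RET  -314/63
CALL mathcell amplify[x='8/7']
RET  -2512/441
CALL stash setk[k='wapo'; v='ANS']
RET  nil
CALL stash setk[k='rajasmex'; v='-495']
RET  nil
CALL stash knows[k='drico']
RET  no
CALL stash setk[k='drico'; v='he']
RET  nil

Answer: {rajasmex=-495, wapo=-2512/441}


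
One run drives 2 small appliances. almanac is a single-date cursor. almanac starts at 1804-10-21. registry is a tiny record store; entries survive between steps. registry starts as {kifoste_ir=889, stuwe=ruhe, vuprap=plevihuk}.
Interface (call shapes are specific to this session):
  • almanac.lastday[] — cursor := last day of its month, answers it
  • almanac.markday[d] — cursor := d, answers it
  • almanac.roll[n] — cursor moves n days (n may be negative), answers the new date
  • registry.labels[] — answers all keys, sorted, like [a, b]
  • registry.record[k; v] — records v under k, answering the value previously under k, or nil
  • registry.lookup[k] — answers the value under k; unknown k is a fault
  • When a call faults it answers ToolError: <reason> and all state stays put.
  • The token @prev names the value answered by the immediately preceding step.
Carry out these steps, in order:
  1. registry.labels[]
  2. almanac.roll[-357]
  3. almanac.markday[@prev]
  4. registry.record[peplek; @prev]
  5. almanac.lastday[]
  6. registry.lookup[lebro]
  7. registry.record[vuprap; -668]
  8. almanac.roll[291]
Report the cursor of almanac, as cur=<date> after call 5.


Answer: cur=1803-10-31

Derivation:
-> registry.labels()
<- [kifoste_ir, stuwe, vuprap]
-> almanac.roll(n='-357')
<- 1803-10-30
-> almanac.markday(d='@prev')
<- 1803-10-30
-> registry.record(k='peplek', v='@prev')
<- nil
-> almanac.lastday()
<- 1803-10-31
-> registry.lookup(k='lebro')
<- ToolError: no such key lebro
-> registry.record(k='vuprap', v='-668')
<- plevihuk
-> almanac.roll(n='291')
<- 1804-08-17


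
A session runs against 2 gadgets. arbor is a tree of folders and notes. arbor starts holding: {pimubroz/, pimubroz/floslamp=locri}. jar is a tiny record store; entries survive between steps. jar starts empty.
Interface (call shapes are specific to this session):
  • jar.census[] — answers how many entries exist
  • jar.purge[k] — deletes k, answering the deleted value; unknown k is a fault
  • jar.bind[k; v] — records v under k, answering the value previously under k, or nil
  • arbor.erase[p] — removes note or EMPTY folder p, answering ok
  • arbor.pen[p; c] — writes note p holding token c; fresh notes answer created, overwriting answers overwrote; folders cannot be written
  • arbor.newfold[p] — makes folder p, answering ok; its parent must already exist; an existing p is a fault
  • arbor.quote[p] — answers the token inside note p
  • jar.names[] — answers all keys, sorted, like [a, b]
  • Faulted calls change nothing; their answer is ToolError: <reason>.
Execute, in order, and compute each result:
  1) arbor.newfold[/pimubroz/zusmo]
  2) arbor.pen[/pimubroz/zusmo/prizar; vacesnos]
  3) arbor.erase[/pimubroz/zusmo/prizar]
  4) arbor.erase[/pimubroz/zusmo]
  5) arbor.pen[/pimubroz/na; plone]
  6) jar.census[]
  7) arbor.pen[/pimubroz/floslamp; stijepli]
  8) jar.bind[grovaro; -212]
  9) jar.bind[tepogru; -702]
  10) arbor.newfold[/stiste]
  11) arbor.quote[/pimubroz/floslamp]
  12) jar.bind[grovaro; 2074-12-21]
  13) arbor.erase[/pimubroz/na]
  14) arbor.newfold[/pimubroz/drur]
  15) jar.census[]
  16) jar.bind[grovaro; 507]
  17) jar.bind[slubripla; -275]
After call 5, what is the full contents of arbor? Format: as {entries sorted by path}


[in] arbor.newfold p=/pimubroz/zusmo
:: ok
[in] arbor.pen p=/pimubroz/zusmo/prizar c=vacesnos
:: created
[in] arbor.erase p=/pimubroz/zusmo/prizar
:: ok
[in] arbor.erase p=/pimubroz/zusmo
:: ok
[in] arbor.pen p=/pimubroz/na c=plone
:: created
[in] jar.census
:: 0
[in] arbor.pen p=/pimubroz/floslamp c=stijepli
:: overwrote
[in] jar.bind k=grovaro v=-212
:: nil
[in] jar.bind k=tepogru v=-702
:: nil
[in] arbor.newfold p=/stiste
:: ok
[in] arbor.quote p=/pimubroz/floslamp
:: stijepli
[in] jar.bind k=grovaro v=2074-12-21
:: -212
[in] arbor.erase p=/pimubroz/na
:: ok
[in] arbor.newfold p=/pimubroz/drur
:: ok
[in] jar.census
:: 2
[in] jar.bind k=grovaro v=507
:: 2074-12-21
[in] jar.bind k=slubripla v=-275
:: nil

Answer: {pimubroz/, pimubroz/floslamp=locri, pimubroz/na=plone}


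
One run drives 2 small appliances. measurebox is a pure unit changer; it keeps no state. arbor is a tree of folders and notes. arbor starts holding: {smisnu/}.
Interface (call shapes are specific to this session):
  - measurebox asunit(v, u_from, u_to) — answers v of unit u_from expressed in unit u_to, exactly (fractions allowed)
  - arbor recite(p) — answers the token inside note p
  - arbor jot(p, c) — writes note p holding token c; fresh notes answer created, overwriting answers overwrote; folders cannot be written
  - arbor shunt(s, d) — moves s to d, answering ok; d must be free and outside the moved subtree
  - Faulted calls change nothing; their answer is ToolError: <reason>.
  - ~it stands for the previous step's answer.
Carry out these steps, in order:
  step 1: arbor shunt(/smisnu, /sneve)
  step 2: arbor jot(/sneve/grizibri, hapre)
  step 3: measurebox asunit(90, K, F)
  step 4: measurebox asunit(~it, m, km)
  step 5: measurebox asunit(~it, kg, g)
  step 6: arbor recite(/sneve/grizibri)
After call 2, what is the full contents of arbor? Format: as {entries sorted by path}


-> arbor shunt(s→/smisnu, d→/sneve)
<- ok
-> arbor jot(p→/sneve/grizibri, c→hapre)
<- created
-> measurebox asunit(v→90, u_from→K, u_to→F)
<- -29767/100
-> measurebox asunit(v→~it, u_from→m, u_to→km)
<- -29767/100000
-> measurebox asunit(v→~it, u_from→kg, u_to→g)
<- -29767/100
-> arbor recite(p→/sneve/grizibri)
<- hapre

Answer: {sneve/, sneve/grizibri=hapre}


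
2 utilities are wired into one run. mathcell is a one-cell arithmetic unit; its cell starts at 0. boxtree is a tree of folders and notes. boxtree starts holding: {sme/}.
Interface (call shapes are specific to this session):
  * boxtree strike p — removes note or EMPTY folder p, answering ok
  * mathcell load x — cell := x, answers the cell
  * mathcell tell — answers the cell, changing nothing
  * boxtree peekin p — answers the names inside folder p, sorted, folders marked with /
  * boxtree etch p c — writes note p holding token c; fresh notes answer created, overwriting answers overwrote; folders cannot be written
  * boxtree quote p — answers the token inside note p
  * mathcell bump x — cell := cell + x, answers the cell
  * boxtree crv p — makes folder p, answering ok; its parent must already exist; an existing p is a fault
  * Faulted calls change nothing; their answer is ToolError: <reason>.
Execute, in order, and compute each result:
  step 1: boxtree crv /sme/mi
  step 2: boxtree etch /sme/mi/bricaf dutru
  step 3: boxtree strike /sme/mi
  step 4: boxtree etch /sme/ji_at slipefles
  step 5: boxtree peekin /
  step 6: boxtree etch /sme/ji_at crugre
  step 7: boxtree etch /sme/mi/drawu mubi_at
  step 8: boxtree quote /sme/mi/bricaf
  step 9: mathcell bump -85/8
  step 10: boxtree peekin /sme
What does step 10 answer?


CALL boxtree crv[p='/sme/mi']
RET  ok
CALL boxtree etch[p='/sme/mi/bricaf'; c='dutru']
RET  created
CALL boxtree strike[p='/sme/mi']
RET  ToolError: not empty
CALL boxtree etch[p='/sme/ji_at'; c='slipefles']
RET  created
CALL boxtree peekin[p='/']
RET  [sme/]
CALL boxtree etch[p='/sme/ji_at'; c='crugre']
RET  overwrote
CALL boxtree etch[p='/sme/mi/drawu'; c='mubi_at']
RET  created
CALL boxtree quote[p='/sme/mi/bricaf']
RET  dutru
CALL mathcell bump[x='-85/8']
RET  -85/8
CALL boxtree peekin[p='/sme']
RET  [ji_at, mi/]

Answer: [ji_at, mi/]


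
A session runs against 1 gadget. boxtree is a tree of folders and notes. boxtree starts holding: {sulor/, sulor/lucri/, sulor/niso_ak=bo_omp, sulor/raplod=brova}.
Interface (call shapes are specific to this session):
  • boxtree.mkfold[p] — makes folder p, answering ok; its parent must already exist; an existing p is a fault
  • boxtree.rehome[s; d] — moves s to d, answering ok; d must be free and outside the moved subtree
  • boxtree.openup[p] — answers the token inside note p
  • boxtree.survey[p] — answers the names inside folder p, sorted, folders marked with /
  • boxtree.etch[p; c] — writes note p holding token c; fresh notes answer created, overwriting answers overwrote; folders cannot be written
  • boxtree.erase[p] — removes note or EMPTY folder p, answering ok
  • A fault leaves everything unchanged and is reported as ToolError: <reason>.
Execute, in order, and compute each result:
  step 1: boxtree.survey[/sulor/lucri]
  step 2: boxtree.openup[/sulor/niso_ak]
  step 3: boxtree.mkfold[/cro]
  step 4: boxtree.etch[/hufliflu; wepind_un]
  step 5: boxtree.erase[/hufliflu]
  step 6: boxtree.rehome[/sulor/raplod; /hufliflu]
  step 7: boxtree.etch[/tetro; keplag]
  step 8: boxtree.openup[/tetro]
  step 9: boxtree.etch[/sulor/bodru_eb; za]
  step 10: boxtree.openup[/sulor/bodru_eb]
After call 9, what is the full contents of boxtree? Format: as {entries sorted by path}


Answer: {cro/, hufliflu=brova, sulor/, sulor/bodru_eb=za, sulor/lucri/, sulor/niso_ak=bo_omp, tetro=keplag}

Derivation:
~$ survey p=/sulor/lucri
= []
~$ openup p=/sulor/niso_ak
= bo_omp
~$ mkfold p=/cro
= ok
~$ etch p=/hufliflu c=wepind_un
= created
~$ erase p=/hufliflu
= ok
~$ rehome s=/sulor/raplod d=/hufliflu
= ok
~$ etch p=/tetro c=keplag
= created
~$ openup p=/tetro
= keplag
~$ etch p=/sulor/bodru_eb c=za
= created
~$ openup p=/sulor/bodru_eb
= za


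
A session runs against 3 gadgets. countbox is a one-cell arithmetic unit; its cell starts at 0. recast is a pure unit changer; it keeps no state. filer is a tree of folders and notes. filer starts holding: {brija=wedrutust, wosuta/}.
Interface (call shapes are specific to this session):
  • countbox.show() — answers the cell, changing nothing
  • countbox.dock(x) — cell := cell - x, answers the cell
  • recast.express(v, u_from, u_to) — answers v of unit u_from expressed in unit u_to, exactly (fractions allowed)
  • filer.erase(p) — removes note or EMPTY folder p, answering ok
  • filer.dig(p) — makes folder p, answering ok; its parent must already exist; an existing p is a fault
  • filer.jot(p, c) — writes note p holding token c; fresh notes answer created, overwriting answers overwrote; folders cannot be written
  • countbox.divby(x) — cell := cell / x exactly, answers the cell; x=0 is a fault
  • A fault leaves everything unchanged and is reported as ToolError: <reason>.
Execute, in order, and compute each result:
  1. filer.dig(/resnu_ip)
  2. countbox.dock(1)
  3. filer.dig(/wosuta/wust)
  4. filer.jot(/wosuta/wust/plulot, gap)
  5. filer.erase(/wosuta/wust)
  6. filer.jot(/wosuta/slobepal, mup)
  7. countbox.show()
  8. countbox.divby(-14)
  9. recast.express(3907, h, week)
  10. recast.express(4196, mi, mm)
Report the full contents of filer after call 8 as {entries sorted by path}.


Answer: {brija=wedrutust, resnu_ip/, wosuta/, wosuta/slobepal=mup, wosuta/wust/, wosuta/wust/plulot=gap}

Derivation:
>>> dig /resnu_ip
[out] ok
>>> dock 1
[out] -1
>>> dig /wosuta/wust
[out] ok
>>> jot /wosuta/wust/plulot gap
[out] created
>>> erase /wosuta/wust
[out] ToolError: not empty
>>> jot /wosuta/slobepal mup
[out] created
>>> show
[out] -1
>>> divby -14
[out] 1/14
>>> express 3907 h week
[out] 3907/168
>>> express 4196 mi mm
[out] 6752807424
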